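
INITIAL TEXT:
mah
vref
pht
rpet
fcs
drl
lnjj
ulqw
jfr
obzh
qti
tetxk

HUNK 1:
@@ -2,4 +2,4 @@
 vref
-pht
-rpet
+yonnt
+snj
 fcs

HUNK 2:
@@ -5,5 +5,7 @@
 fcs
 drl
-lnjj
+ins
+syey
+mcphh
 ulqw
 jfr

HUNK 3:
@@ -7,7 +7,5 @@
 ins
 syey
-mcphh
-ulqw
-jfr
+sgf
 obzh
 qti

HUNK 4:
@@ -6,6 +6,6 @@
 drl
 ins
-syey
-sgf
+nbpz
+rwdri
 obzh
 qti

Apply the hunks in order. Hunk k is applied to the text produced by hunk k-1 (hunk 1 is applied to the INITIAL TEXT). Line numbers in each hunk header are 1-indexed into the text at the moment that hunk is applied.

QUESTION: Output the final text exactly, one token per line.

Answer: mah
vref
yonnt
snj
fcs
drl
ins
nbpz
rwdri
obzh
qti
tetxk

Derivation:
Hunk 1: at line 2 remove [pht,rpet] add [yonnt,snj] -> 12 lines: mah vref yonnt snj fcs drl lnjj ulqw jfr obzh qti tetxk
Hunk 2: at line 5 remove [lnjj] add [ins,syey,mcphh] -> 14 lines: mah vref yonnt snj fcs drl ins syey mcphh ulqw jfr obzh qti tetxk
Hunk 3: at line 7 remove [mcphh,ulqw,jfr] add [sgf] -> 12 lines: mah vref yonnt snj fcs drl ins syey sgf obzh qti tetxk
Hunk 4: at line 6 remove [syey,sgf] add [nbpz,rwdri] -> 12 lines: mah vref yonnt snj fcs drl ins nbpz rwdri obzh qti tetxk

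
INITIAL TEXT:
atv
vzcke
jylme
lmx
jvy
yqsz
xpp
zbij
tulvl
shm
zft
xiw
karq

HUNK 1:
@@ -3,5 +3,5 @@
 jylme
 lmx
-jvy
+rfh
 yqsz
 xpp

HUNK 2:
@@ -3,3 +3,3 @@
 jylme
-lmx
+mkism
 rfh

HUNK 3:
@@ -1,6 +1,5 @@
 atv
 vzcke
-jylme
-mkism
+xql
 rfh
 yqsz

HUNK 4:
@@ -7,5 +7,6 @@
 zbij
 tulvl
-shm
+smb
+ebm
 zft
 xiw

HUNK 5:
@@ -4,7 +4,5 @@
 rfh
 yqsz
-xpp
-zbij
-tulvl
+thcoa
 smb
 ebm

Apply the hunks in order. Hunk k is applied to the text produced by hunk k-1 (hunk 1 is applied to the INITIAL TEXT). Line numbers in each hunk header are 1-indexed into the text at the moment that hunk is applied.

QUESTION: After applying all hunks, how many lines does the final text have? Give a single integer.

Hunk 1: at line 3 remove [jvy] add [rfh] -> 13 lines: atv vzcke jylme lmx rfh yqsz xpp zbij tulvl shm zft xiw karq
Hunk 2: at line 3 remove [lmx] add [mkism] -> 13 lines: atv vzcke jylme mkism rfh yqsz xpp zbij tulvl shm zft xiw karq
Hunk 3: at line 1 remove [jylme,mkism] add [xql] -> 12 lines: atv vzcke xql rfh yqsz xpp zbij tulvl shm zft xiw karq
Hunk 4: at line 7 remove [shm] add [smb,ebm] -> 13 lines: atv vzcke xql rfh yqsz xpp zbij tulvl smb ebm zft xiw karq
Hunk 5: at line 4 remove [xpp,zbij,tulvl] add [thcoa] -> 11 lines: atv vzcke xql rfh yqsz thcoa smb ebm zft xiw karq
Final line count: 11

Answer: 11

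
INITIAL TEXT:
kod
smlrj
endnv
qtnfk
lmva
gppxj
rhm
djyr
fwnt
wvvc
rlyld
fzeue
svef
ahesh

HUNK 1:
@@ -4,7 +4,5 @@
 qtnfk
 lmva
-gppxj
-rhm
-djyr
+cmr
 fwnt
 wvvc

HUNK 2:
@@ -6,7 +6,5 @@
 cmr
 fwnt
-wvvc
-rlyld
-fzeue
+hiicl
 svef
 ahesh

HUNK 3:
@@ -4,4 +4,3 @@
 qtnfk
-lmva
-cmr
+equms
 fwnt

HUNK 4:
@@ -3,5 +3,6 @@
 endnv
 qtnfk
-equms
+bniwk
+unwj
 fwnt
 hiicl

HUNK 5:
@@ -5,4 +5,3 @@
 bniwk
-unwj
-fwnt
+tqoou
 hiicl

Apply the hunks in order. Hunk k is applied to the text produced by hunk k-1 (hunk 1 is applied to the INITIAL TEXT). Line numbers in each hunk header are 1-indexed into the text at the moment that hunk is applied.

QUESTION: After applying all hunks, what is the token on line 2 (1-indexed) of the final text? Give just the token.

Answer: smlrj

Derivation:
Hunk 1: at line 4 remove [gppxj,rhm,djyr] add [cmr] -> 12 lines: kod smlrj endnv qtnfk lmva cmr fwnt wvvc rlyld fzeue svef ahesh
Hunk 2: at line 6 remove [wvvc,rlyld,fzeue] add [hiicl] -> 10 lines: kod smlrj endnv qtnfk lmva cmr fwnt hiicl svef ahesh
Hunk 3: at line 4 remove [lmva,cmr] add [equms] -> 9 lines: kod smlrj endnv qtnfk equms fwnt hiicl svef ahesh
Hunk 4: at line 3 remove [equms] add [bniwk,unwj] -> 10 lines: kod smlrj endnv qtnfk bniwk unwj fwnt hiicl svef ahesh
Hunk 5: at line 5 remove [unwj,fwnt] add [tqoou] -> 9 lines: kod smlrj endnv qtnfk bniwk tqoou hiicl svef ahesh
Final line 2: smlrj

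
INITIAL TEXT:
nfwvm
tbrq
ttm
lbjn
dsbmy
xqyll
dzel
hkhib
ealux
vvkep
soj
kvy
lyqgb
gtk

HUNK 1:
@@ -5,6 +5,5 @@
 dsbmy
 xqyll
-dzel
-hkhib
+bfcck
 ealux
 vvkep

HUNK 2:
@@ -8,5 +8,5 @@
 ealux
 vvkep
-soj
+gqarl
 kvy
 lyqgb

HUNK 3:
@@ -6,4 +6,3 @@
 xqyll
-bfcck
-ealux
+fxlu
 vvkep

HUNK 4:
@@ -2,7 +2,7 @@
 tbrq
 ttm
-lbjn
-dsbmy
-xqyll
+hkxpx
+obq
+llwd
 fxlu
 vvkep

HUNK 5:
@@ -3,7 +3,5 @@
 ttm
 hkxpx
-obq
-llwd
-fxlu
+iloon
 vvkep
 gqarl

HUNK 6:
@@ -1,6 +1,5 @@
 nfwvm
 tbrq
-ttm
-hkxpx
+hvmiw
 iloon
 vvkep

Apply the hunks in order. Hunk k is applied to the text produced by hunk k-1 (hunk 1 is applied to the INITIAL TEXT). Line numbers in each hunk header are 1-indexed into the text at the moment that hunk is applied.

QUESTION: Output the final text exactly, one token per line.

Hunk 1: at line 5 remove [dzel,hkhib] add [bfcck] -> 13 lines: nfwvm tbrq ttm lbjn dsbmy xqyll bfcck ealux vvkep soj kvy lyqgb gtk
Hunk 2: at line 8 remove [soj] add [gqarl] -> 13 lines: nfwvm tbrq ttm lbjn dsbmy xqyll bfcck ealux vvkep gqarl kvy lyqgb gtk
Hunk 3: at line 6 remove [bfcck,ealux] add [fxlu] -> 12 lines: nfwvm tbrq ttm lbjn dsbmy xqyll fxlu vvkep gqarl kvy lyqgb gtk
Hunk 4: at line 2 remove [lbjn,dsbmy,xqyll] add [hkxpx,obq,llwd] -> 12 lines: nfwvm tbrq ttm hkxpx obq llwd fxlu vvkep gqarl kvy lyqgb gtk
Hunk 5: at line 3 remove [obq,llwd,fxlu] add [iloon] -> 10 lines: nfwvm tbrq ttm hkxpx iloon vvkep gqarl kvy lyqgb gtk
Hunk 6: at line 1 remove [ttm,hkxpx] add [hvmiw] -> 9 lines: nfwvm tbrq hvmiw iloon vvkep gqarl kvy lyqgb gtk

Answer: nfwvm
tbrq
hvmiw
iloon
vvkep
gqarl
kvy
lyqgb
gtk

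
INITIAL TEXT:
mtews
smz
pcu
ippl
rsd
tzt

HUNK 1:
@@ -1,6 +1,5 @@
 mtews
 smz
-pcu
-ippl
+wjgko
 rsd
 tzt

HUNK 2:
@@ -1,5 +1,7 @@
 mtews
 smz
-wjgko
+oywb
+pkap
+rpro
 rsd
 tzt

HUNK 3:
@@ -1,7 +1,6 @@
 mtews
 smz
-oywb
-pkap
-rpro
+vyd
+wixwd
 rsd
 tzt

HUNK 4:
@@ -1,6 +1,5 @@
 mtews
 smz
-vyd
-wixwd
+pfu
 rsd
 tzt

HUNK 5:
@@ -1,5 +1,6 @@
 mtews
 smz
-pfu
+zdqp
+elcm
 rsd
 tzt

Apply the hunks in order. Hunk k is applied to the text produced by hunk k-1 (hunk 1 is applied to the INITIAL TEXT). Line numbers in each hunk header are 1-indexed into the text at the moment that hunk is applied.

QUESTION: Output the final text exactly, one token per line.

Hunk 1: at line 1 remove [pcu,ippl] add [wjgko] -> 5 lines: mtews smz wjgko rsd tzt
Hunk 2: at line 1 remove [wjgko] add [oywb,pkap,rpro] -> 7 lines: mtews smz oywb pkap rpro rsd tzt
Hunk 3: at line 1 remove [oywb,pkap,rpro] add [vyd,wixwd] -> 6 lines: mtews smz vyd wixwd rsd tzt
Hunk 4: at line 1 remove [vyd,wixwd] add [pfu] -> 5 lines: mtews smz pfu rsd tzt
Hunk 5: at line 1 remove [pfu] add [zdqp,elcm] -> 6 lines: mtews smz zdqp elcm rsd tzt

Answer: mtews
smz
zdqp
elcm
rsd
tzt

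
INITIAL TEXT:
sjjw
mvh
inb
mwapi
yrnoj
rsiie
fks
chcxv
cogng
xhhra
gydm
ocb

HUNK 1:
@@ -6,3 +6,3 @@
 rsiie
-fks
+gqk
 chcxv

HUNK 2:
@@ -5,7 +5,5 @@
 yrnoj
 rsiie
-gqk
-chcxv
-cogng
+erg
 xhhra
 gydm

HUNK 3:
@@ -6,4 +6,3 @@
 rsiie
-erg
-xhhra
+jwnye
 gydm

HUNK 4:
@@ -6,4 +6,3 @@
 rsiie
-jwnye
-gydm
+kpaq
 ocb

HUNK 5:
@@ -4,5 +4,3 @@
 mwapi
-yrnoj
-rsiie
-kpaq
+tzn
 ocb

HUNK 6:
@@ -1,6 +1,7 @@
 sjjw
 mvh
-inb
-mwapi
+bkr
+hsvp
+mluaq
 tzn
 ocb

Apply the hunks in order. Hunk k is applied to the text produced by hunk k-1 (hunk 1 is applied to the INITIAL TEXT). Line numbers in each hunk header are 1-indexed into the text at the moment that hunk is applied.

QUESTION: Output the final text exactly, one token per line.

Hunk 1: at line 6 remove [fks] add [gqk] -> 12 lines: sjjw mvh inb mwapi yrnoj rsiie gqk chcxv cogng xhhra gydm ocb
Hunk 2: at line 5 remove [gqk,chcxv,cogng] add [erg] -> 10 lines: sjjw mvh inb mwapi yrnoj rsiie erg xhhra gydm ocb
Hunk 3: at line 6 remove [erg,xhhra] add [jwnye] -> 9 lines: sjjw mvh inb mwapi yrnoj rsiie jwnye gydm ocb
Hunk 4: at line 6 remove [jwnye,gydm] add [kpaq] -> 8 lines: sjjw mvh inb mwapi yrnoj rsiie kpaq ocb
Hunk 5: at line 4 remove [yrnoj,rsiie,kpaq] add [tzn] -> 6 lines: sjjw mvh inb mwapi tzn ocb
Hunk 6: at line 1 remove [inb,mwapi] add [bkr,hsvp,mluaq] -> 7 lines: sjjw mvh bkr hsvp mluaq tzn ocb

Answer: sjjw
mvh
bkr
hsvp
mluaq
tzn
ocb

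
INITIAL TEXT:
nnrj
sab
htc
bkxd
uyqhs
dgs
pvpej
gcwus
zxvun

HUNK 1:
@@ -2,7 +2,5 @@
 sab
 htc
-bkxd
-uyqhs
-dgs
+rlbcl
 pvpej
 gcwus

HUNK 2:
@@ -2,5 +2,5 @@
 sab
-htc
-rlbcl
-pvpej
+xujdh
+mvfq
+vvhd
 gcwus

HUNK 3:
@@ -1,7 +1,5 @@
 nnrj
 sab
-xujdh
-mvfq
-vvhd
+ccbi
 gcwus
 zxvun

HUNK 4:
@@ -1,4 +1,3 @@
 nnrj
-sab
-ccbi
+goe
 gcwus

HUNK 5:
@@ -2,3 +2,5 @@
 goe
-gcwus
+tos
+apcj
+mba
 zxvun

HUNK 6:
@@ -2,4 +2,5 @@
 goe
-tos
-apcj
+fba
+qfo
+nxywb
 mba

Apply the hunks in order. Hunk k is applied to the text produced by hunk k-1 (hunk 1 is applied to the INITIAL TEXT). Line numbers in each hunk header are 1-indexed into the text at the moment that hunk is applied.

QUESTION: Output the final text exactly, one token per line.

Answer: nnrj
goe
fba
qfo
nxywb
mba
zxvun

Derivation:
Hunk 1: at line 2 remove [bkxd,uyqhs,dgs] add [rlbcl] -> 7 lines: nnrj sab htc rlbcl pvpej gcwus zxvun
Hunk 2: at line 2 remove [htc,rlbcl,pvpej] add [xujdh,mvfq,vvhd] -> 7 lines: nnrj sab xujdh mvfq vvhd gcwus zxvun
Hunk 3: at line 1 remove [xujdh,mvfq,vvhd] add [ccbi] -> 5 lines: nnrj sab ccbi gcwus zxvun
Hunk 4: at line 1 remove [sab,ccbi] add [goe] -> 4 lines: nnrj goe gcwus zxvun
Hunk 5: at line 2 remove [gcwus] add [tos,apcj,mba] -> 6 lines: nnrj goe tos apcj mba zxvun
Hunk 6: at line 2 remove [tos,apcj] add [fba,qfo,nxywb] -> 7 lines: nnrj goe fba qfo nxywb mba zxvun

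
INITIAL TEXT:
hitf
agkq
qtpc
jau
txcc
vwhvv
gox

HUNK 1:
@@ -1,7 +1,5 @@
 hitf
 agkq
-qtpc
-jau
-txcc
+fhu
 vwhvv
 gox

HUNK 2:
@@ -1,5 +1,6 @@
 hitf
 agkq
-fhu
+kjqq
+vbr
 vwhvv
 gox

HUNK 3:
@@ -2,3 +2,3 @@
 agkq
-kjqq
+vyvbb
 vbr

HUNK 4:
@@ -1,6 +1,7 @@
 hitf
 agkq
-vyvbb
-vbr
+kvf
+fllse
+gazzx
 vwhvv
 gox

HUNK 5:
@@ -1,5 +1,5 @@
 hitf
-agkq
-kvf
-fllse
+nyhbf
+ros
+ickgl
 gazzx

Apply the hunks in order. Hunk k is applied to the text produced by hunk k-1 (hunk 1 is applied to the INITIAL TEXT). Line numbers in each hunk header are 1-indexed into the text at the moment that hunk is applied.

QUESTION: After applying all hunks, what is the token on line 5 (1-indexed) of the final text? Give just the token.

Hunk 1: at line 1 remove [qtpc,jau,txcc] add [fhu] -> 5 lines: hitf agkq fhu vwhvv gox
Hunk 2: at line 1 remove [fhu] add [kjqq,vbr] -> 6 lines: hitf agkq kjqq vbr vwhvv gox
Hunk 3: at line 2 remove [kjqq] add [vyvbb] -> 6 lines: hitf agkq vyvbb vbr vwhvv gox
Hunk 4: at line 1 remove [vyvbb,vbr] add [kvf,fllse,gazzx] -> 7 lines: hitf agkq kvf fllse gazzx vwhvv gox
Hunk 5: at line 1 remove [agkq,kvf,fllse] add [nyhbf,ros,ickgl] -> 7 lines: hitf nyhbf ros ickgl gazzx vwhvv gox
Final line 5: gazzx

Answer: gazzx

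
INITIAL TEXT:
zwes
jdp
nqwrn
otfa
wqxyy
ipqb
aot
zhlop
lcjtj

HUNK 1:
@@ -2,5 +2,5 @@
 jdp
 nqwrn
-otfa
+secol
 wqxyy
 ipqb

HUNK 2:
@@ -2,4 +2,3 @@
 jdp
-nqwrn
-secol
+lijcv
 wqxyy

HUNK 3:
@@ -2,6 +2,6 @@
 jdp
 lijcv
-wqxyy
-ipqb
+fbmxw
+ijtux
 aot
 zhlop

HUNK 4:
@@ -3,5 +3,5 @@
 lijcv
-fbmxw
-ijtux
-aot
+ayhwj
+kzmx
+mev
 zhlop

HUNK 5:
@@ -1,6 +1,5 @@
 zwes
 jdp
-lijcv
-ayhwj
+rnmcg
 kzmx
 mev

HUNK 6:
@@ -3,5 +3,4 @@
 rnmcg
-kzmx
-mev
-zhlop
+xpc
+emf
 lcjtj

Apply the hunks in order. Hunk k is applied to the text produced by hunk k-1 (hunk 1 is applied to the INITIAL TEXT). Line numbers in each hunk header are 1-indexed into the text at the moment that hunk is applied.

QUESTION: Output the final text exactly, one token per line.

Hunk 1: at line 2 remove [otfa] add [secol] -> 9 lines: zwes jdp nqwrn secol wqxyy ipqb aot zhlop lcjtj
Hunk 2: at line 2 remove [nqwrn,secol] add [lijcv] -> 8 lines: zwes jdp lijcv wqxyy ipqb aot zhlop lcjtj
Hunk 3: at line 2 remove [wqxyy,ipqb] add [fbmxw,ijtux] -> 8 lines: zwes jdp lijcv fbmxw ijtux aot zhlop lcjtj
Hunk 4: at line 3 remove [fbmxw,ijtux,aot] add [ayhwj,kzmx,mev] -> 8 lines: zwes jdp lijcv ayhwj kzmx mev zhlop lcjtj
Hunk 5: at line 1 remove [lijcv,ayhwj] add [rnmcg] -> 7 lines: zwes jdp rnmcg kzmx mev zhlop lcjtj
Hunk 6: at line 3 remove [kzmx,mev,zhlop] add [xpc,emf] -> 6 lines: zwes jdp rnmcg xpc emf lcjtj

Answer: zwes
jdp
rnmcg
xpc
emf
lcjtj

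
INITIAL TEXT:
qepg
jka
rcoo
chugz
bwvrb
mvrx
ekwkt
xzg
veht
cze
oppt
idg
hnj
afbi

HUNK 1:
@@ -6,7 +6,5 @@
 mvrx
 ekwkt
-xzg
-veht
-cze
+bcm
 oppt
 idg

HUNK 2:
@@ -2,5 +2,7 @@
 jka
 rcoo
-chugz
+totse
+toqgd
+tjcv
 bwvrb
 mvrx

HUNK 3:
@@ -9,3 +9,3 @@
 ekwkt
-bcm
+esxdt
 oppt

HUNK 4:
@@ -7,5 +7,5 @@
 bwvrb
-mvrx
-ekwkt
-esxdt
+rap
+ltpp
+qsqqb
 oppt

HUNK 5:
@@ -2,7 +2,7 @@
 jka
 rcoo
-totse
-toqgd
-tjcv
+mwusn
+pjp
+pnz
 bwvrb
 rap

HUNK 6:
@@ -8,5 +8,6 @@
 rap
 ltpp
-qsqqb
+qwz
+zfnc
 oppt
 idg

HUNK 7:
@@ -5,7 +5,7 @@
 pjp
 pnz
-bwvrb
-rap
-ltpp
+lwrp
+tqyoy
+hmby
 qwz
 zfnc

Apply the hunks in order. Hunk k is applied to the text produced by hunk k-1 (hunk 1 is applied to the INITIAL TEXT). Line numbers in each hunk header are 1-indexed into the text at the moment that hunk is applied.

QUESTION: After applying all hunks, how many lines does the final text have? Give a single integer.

Answer: 15

Derivation:
Hunk 1: at line 6 remove [xzg,veht,cze] add [bcm] -> 12 lines: qepg jka rcoo chugz bwvrb mvrx ekwkt bcm oppt idg hnj afbi
Hunk 2: at line 2 remove [chugz] add [totse,toqgd,tjcv] -> 14 lines: qepg jka rcoo totse toqgd tjcv bwvrb mvrx ekwkt bcm oppt idg hnj afbi
Hunk 3: at line 9 remove [bcm] add [esxdt] -> 14 lines: qepg jka rcoo totse toqgd tjcv bwvrb mvrx ekwkt esxdt oppt idg hnj afbi
Hunk 4: at line 7 remove [mvrx,ekwkt,esxdt] add [rap,ltpp,qsqqb] -> 14 lines: qepg jka rcoo totse toqgd tjcv bwvrb rap ltpp qsqqb oppt idg hnj afbi
Hunk 5: at line 2 remove [totse,toqgd,tjcv] add [mwusn,pjp,pnz] -> 14 lines: qepg jka rcoo mwusn pjp pnz bwvrb rap ltpp qsqqb oppt idg hnj afbi
Hunk 6: at line 8 remove [qsqqb] add [qwz,zfnc] -> 15 lines: qepg jka rcoo mwusn pjp pnz bwvrb rap ltpp qwz zfnc oppt idg hnj afbi
Hunk 7: at line 5 remove [bwvrb,rap,ltpp] add [lwrp,tqyoy,hmby] -> 15 lines: qepg jka rcoo mwusn pjp pnz lwrp tqyoy hmby qwz zfnc oppt idg hnj afbi
Final line count: 15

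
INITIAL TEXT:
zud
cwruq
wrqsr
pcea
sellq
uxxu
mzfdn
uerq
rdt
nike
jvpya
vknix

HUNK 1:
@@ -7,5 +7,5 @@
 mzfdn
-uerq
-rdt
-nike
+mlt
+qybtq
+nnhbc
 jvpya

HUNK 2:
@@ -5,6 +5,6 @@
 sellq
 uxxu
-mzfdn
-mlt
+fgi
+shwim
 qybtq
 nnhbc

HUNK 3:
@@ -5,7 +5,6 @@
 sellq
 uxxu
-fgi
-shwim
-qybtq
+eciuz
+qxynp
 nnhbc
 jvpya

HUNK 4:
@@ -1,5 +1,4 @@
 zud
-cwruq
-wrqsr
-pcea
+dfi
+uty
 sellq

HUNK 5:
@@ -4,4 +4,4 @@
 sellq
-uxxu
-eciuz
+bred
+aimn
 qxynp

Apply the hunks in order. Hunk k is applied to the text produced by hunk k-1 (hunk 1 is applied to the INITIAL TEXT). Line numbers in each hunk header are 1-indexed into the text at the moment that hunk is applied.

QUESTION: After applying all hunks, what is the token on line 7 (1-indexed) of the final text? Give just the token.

Hunk 1: at line 7 remove [uerq,rdt,nike] add [mlt,qybtq,nnhbc] -> 12 lines: zud cwruq wrqsr pcea sellq uxxu mzfdn mlt qybtq nnhbc jvpya vknix
Hunk 2: at line 5 remove [mzfdn,mlt] add [fgi,shwim] -> 12 lines: zud cwruq wrqsr pcea sellq uxxu fgi shwim qybtq nnhbc jvpya vknix
Hunk 3: at line 5 remove [fgi,shwim,qybtq] add [eciuz,qxynp] -> 11 lines: zud cwruq wrqsr pcea sellq uxxu eciuz qxynp nnhbc jvpya vknix
Hunk 4: at line 1 remove [cwruq,wrqsr,pcea] add [dfi,uty] -> 10 lines: zud dfi uty sellq uxxu eciuz qxynp nnhbc jvpya vknix
Hunk 5: at line 4 remove [uxxu,eciuz] add [bred,aimn] -> 10 lines: zud dfi uty sellq bred aimn qxynp nnhbc jvpya vknix
Final line 7: qxynp

Answer: qxynp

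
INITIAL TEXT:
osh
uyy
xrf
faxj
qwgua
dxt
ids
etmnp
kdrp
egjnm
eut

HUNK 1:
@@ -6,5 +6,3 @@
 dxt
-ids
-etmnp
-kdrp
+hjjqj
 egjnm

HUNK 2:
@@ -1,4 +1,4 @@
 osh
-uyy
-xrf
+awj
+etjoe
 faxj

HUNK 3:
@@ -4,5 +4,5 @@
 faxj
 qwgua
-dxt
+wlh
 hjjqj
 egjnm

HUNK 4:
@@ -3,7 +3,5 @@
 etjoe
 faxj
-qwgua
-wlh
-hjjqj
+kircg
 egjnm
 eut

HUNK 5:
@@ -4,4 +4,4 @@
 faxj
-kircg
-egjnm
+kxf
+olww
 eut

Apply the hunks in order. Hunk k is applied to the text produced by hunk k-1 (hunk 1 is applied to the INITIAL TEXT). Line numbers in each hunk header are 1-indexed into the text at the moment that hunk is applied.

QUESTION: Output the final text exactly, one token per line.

Answer: osh
awj
etjoe
faxj
kxf
olww
eut

Derivation:
Hunk 1: at line 6 remove [ids,etmnp,kdrp] add [hjjqj] -> 9 lines: osh uyy xrf faxj qwgua dxt hjjqj egjnm eut
Hunk 2: at line 1 remove [uyy,xrf] add [awj,etjoe] -> 9 lines: osh awj etjoe faxj qwgua dxt hjjqj egjnm eut
Hunk 3: at line 4 remove [dxt] add [wlh] -> 9 lines: osh awj etjoe faxj qwgua wlh hjjqj egjnm eut
Hunk 4: at line 3 remove [qwgua,wlh,hjjqj] add [kircg] -> 7 lines: osh awj etjoe faxj kircg egjnm eut
Hunk 5: at line 4 remove [kircg,egjnm] add [kxf,olww] -> 7 lines: osh awj etjoe faxj kxf olww eut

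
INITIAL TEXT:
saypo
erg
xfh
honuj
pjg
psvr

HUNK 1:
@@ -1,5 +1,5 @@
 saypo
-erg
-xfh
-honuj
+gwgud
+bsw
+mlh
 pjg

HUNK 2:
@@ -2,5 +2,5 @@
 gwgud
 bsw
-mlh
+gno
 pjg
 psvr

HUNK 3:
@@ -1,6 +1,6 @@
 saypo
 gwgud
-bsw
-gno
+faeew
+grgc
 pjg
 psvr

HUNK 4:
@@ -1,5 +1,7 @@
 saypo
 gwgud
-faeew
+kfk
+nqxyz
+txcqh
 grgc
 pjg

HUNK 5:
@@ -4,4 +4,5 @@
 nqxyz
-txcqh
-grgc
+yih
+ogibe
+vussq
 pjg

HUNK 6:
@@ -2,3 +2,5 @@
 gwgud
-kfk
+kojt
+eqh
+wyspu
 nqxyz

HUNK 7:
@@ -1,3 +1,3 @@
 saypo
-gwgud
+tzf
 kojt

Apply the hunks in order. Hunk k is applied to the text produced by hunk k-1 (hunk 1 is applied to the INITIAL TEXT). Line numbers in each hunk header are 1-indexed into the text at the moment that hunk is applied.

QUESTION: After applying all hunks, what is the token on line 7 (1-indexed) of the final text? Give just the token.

Answer: yih

Derivation:
Hunk 1: at line 1 remove [erg,xfh,honuj] add [gwgud,bsw,mlh] -> 6 lines: saypo gwgud bsw mlh pjg psvr
Hunk 2: at line 2 remove [mlh] add [gno] -> 6 lines: saypo gwgud bsw gno pjg psvr
Hunk 3: at line 1 remove [bsw,gno] add [faeew,grgc] -> 6 lines: saypo gwgud faeew grgc pjg psvr
Hunk 4: at line 1 remove [faeew] add [kfk,nqxyz,txcqh] -> 8 lines: saypo gwgud kfk nqxyz txcqh grgc pjg psvr
Hunk 5: at line 4 remove [txcqh,grgc] add [yih,ogibe,vussq] -> 9 lines: saypo gwgud kfk nqxyz yih ogibe vussq pjg psvr
Hunk 6: at line 2 remove [kfk] add [kojt,eqh,wyspu] -> 11 lines: saypo gwgud kojt eqh wyspu nqxyz yih ogibe vussq pjg psvr
Hunk 7: at line 1 remove [gwgud] add [tzf] -> 11 lines: saypo tzf kojt eqh wyspu nqxyz yih ogibe vussq pjg psvr
Final line 7: yih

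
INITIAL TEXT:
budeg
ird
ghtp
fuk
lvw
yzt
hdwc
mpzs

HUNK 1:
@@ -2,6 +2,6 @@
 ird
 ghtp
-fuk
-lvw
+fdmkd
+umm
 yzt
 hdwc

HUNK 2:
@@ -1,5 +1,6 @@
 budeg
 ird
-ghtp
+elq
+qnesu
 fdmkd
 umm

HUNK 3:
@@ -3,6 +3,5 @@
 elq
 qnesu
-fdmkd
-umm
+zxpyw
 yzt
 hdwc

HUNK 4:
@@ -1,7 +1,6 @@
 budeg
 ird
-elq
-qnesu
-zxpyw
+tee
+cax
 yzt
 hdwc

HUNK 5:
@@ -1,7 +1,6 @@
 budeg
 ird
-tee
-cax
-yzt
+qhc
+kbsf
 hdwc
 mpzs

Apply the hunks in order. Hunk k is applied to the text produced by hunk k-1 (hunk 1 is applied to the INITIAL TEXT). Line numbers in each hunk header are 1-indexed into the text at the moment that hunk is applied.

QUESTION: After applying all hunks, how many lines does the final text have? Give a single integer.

Answer: 6

Derivation:
Hunk 1: at line 2 remove [fuk,lvw] add [fdmkd,umm] -> 8 lines: budeg ird ghtp fdmkd umm yzt hdwc mpzs
Hunk 2: at line 1 remove [ghtp] add [elq,qnesu] -> 9 lines: budeg ird elq qnesu fdmkd umm yzt hdwc mpzs
Hunk 3: at line 3 remove [fdmkd,umm] add [zxpyw] -> 8 lines: budeg ird elq qnesu zxpyw yzt hdwc mpzs
Hunk 4: at line 1 remove [elq,qnesu,zxpyw] add [tee,cax] -> 7 lines: budeg ird tee cax yzt hdwc mpzs
Hunk 5: at line 1 remove [tee,cax,yzt] add [qhc,kbsf] -> 6 lines: budeg ird qhc kbsf hdwc mpzs
Final line count: 6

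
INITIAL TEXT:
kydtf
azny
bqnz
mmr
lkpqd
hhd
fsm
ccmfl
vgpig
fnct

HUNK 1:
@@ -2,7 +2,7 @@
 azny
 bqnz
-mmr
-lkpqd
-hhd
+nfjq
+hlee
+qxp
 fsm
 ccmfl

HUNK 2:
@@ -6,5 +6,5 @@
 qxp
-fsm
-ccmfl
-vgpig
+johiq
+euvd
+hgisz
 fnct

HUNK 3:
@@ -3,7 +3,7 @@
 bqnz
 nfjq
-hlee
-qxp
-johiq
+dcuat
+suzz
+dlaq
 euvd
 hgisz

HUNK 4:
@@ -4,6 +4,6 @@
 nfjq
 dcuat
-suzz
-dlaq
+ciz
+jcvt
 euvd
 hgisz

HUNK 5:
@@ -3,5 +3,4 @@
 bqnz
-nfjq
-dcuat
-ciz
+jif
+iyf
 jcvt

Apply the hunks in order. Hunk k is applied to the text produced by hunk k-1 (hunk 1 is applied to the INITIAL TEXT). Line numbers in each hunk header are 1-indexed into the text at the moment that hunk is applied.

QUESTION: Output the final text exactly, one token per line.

Hunk 1: at line 2 remove [mmr,lkpqd,hhd] add [nfjq,hlee,qxp] -> 10 lines: kydtf azny bqnz nfjq hlee qxp fsm ccmfl vgpig fnct
Hunk 2: at line 6 remove [fsm,ccmfl,vgpig] add [johiq,euvd,hgisz] -> 10 lines: kydtf azny bqnz nfjq hlee qxp johiq euvd hgisz fnct
Hunk 3: at line 3 remove [hlee,qxp,johiq] add [dcuat,suzz,dlaq] -> 10 lines: kydtf azny bqnz nfjq dcuat suzz dlaq euvd hgisz fnct
Hunk 4: at line 4 remove [suzz,dlaq] add [ciz,jcvt] -> 10 lines: kydtf azny bqnz nfjq dcuat ciz jcvt euvd hgisz fnct
Hunk 5: at line 3 remove [nfjq,dcuat,ciz] add [jif,iyf] -> 9 lines: kydtf azny bqnz jif iyf jcvt euvd hgisz fnct

Answer: kydtf
azny
bqnz
jif
iyf
jcvt
euvd
hgisz
fnct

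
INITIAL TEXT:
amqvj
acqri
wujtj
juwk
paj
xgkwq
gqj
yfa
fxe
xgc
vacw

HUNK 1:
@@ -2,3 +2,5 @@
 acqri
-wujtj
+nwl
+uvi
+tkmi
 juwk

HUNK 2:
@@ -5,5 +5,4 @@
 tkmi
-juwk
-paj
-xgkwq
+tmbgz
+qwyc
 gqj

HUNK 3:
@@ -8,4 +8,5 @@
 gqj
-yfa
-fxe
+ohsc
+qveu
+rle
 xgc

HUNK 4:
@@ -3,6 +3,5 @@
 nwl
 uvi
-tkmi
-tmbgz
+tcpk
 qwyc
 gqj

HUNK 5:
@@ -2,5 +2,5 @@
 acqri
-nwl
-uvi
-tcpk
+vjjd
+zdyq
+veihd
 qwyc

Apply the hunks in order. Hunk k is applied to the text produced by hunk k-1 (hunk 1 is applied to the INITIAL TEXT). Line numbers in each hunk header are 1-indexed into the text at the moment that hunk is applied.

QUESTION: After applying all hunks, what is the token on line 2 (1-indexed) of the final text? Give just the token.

Hunk 1: at line 2 remove [wujtj] add [nwl,uvi,tkmi] -> 13 lines: amqvj acqri nwl uvi tkmi juwk paj xgkwq gqj yfa fxe xgc vacw
Hunk 2: at line 5 remove [juwk,paj,xgkwq] add [tmbgz,qwyc] -> 12 lines: amqvj acqri nwl uvi tkmi tmbgz qwyc gqj yfa fxe xgc vacw
Hunk 3: at line 8 remove [yfa,fxe] add [ohsc,qveu,rle] -> 13 lines: amqvj acqri nwl uvi tkmi tmbgz qwyc gqj ohsc qveu rle xgc vacw
Hunk 4: at line 3 remove [tkmi,tmbgz] add [tcpk] -> 12 lines: amqvj acqri nwl uvi tcpk qwyc gqj ohsc qveu rle xgc vacw
Hunk 5: at line 2 remove [nwl,uvi,tcpk] add [vjjd,zdyq,veihd] -> 12 lines: amqvj acqri vjjd zdyq veihd qwyc gqj ohsc qveu rle xgc vacw
Final line 2: acqri

Answer: acqri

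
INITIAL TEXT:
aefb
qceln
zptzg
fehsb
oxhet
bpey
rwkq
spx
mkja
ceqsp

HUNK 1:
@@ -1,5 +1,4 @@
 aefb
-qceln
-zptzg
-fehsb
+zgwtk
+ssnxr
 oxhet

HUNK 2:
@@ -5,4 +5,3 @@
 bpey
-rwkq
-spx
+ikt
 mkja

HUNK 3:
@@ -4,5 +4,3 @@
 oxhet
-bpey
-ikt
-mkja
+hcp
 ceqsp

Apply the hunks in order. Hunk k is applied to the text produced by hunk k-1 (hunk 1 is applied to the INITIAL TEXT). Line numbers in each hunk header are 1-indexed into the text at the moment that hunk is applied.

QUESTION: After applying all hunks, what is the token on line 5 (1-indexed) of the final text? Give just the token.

Answer: hcp

Derivation:
Hunk 1: at line 1 remove [qceln,zptzg,fehsb] add [zgwtk,ssnxr] -> 9 lines: aefb zgwtk ssnxr oxhet bpey rwkq spx mkja ceqsp
Hunk 2: at line 5 remove [rwkq,spx] add [ikt] -> 8 lines: aefb zgwtk ssnxr oxhet bpey ikt mkja ceqsp
Hunk 3: at line 4 remove [bpey,ikt,mkja] add [hcp] -> 6 lines: aefb zgwtk ssnxr oxhet hcp ceqsp
Final line 5: hcp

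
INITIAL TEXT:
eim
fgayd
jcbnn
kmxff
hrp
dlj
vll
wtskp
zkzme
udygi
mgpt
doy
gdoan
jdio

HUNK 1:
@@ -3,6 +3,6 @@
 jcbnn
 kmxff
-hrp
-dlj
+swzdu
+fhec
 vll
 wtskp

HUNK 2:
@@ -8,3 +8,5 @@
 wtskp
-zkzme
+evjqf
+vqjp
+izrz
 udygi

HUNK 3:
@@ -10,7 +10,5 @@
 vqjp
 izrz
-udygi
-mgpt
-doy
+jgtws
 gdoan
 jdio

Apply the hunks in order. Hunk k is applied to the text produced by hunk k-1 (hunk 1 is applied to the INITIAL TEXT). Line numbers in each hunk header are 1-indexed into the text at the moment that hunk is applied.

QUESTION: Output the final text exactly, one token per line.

Answer: eim
fgayd
jcbnn
kmxff
swzdu
fhec
vll
wtskp
evjqf
vqjp
izrz
jgtws
gdoan
jdio

Derivation:
Hunk 1: at line 3 remove [hrp,dlj] add [swzdu,fhec] -> 14 lines: eim fgayd jcbnn kmxff swzdu fhec vll wtskp zkzme udygi mgpt doy gdoan jdio
Hunk 2: at line 8 remove [zkzme] add [evjqf,vqjp,izrz] -> 16 lines: eim fgayd jcbnn kmxff swzdu fhec vll wtskp evjqf vqjp izrz udygi mgpt doy gdoan jdio
Hunk 3: at line 10 remove [udygi,mgpt,doy] add [jgtws] -> 14 lines: eim fgayd jcbnn kmxff swzdu fhec vll wtskp evjqf vqjp izrz jgtws gdoan jdio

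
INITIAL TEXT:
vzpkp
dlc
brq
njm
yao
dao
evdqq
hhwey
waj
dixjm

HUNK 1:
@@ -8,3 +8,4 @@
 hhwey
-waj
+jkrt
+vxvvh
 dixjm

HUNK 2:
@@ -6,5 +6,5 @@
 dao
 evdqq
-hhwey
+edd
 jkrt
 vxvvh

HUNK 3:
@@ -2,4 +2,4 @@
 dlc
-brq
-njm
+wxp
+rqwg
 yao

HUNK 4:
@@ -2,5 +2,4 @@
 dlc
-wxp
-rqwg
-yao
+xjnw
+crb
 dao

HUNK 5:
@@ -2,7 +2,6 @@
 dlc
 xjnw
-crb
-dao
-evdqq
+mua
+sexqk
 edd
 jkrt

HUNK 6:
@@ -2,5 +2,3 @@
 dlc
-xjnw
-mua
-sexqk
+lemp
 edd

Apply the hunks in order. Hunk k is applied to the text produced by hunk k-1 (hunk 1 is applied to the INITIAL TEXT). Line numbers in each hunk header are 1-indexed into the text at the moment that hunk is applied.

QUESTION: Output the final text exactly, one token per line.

Answer: vzpkp
dlc
lemp
edd
jkrt
vxvvh
dixjm

Derivation:
Hunk 1: at line 8 remove [waj] add [jkrt,vxvvh] -> 11 lines: vzpkp dlc brq njm yao dao evdqq hhwey jkrt vxvvh dixjm
Hunk 2: at line 6 remove [hhwey] add [edd] -> 11 lines: vzpkp dlc brq njm yao dao evdqq edd jkrt vxvvh dixjm
Hunk 3: at line 2 remove [brq,njm] add [wxp,rqwg] -> 11 lines: vzpkp dlc wxp rqwg yao dao evdqq edd jkrt vxvvh dixjm
Hunk 4: at line 2 remove [wxp,rqwg,yao] add [xjnw,crb] -> 10 lines: vzpkp dlc xjnw crb dao evdqq edd jkrt vxvvh dixjm
Hunk 5: at line 2 remove [crb,dao,evdqq] add [mua,sexqk] -> 9 lines: vzpkp dlc xjnw mua sexqk edd jkrt vxvvh dixjm
Hunk 6: at line 2 remove [xjnw,mua,sexqk] add [lemp] -> 7 lines: vzpkp dlc lemp edd jkrt vxvvh dixjm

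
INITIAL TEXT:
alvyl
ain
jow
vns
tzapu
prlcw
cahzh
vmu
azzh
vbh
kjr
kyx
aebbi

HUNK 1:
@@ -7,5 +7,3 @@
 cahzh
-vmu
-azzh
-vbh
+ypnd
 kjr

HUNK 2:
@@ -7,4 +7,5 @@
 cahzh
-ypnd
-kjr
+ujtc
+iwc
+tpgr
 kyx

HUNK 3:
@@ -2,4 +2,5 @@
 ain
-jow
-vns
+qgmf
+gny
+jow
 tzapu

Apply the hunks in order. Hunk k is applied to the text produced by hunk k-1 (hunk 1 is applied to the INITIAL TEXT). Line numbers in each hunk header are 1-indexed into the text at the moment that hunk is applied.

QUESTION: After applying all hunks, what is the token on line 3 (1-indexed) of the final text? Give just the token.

Hunk 1: at line 7 remove [vmu,azzh,vbh] add [ypnd] -> 11 lines: alvyl ain jow vns tzapu prlcw cahzh ypnd kjr kyx aebbi
Hunk 2: at line 7 remove [ypnd,kjr] add [ujtc,iwc,tpgr] -> 12 lines: alvyl ain jow vns tzapu prlcw cahzh ujtc iwc tpgr kyx aebbi
Hunk 3: at line 2 remove [jow,vns] add [qgmf,gny,jow] -> 13 lines: alvyl ain qgmf gny jow tzapu prlcw cahzh ujtc iwc tpgr kyx aebbi
Final line 3: qgmf

Answer: qgmf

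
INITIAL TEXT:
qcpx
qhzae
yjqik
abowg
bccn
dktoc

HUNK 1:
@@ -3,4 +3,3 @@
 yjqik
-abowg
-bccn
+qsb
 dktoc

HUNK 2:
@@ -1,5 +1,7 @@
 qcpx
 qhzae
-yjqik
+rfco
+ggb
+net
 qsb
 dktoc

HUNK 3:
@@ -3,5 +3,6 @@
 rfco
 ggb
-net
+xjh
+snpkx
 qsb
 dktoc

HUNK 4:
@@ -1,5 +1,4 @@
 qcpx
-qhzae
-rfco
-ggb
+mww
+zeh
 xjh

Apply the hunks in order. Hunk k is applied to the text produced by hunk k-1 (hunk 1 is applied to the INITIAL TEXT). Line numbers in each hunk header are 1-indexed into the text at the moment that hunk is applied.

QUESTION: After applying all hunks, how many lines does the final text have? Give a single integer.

Answer: 7

Derivation:
Hunk 1: at line 3 remove [abowg,bccn] add [qsb] -> 5 lines: qcpx qhzae yjqik qsb dktoc
Hunk 2: at line 1 remove [yjqik] add [rfco,ggb,net] -> 7 lines: qcpx qhzae rfco ggb net qsb dktoc
Hunk 3: at line 3 remove [net] add [xjh,snpkx] -> 8 lines: qcpx qhzae rfco ggb xjh snpkx qsb dktoc
Hunk 4: at line 1 remove [qhzae,rfco,ggb] add [mww,zeh] -> 7 lines: qcpx mww zeh xjh snpkx qsb dktoc
Final line count: 7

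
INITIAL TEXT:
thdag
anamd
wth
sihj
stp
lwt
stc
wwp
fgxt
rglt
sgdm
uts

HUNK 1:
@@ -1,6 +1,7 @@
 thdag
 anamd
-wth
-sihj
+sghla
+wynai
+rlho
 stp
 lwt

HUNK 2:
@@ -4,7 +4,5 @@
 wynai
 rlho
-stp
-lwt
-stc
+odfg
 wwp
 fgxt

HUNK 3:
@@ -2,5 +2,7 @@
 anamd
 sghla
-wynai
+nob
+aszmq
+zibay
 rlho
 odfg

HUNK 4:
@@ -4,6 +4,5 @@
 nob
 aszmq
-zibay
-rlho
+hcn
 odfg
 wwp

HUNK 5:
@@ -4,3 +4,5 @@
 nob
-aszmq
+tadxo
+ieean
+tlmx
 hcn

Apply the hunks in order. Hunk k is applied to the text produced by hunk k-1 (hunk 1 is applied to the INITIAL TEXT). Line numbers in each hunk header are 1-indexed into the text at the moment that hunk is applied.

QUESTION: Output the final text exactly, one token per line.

Hunk 1: at line 1 remove [wth,sihj] add [sghla,wynai,rlho] -> 13 lines: thdag anamd sghla wynai rlho stp lwt stc wwp fgxt rglt sgdm uts
Hunk 2: at line 4 remove [stp,lwt,stc] add [odfg] -> 11 lines: thdag anamd sghla wynai rlho odfg wwp fgxt rglt sgdm uts
Hunk 3: at line 2 remove [wynai] add [nob,aszmq,zibay] -> 13 lines: thdag anamd sghla nob aszmq zibay rlho odfg wwp fgxt rglt sgdm uts
Hunk 4: at line 4 remove [zibay,rlho] add [hcn] -> 12 lines: thdag anamd sghla nob aszmq hcn odfg wwp fgxt rglt sgdm uts
Hunk 5: at line 4 remove [aszmq] add [tadxo,ieean,tlmx] -> 14 lines: thdag anamd sghla nob tadxo ieean tlmx hcn odfg wwp fgxt rglt sgdm uts

Answer: thdag
anamd
sghla
nob
tadxo
ieean
tlmx
hcn
odfg
wwp
fgxt
rglt
sgdm
uts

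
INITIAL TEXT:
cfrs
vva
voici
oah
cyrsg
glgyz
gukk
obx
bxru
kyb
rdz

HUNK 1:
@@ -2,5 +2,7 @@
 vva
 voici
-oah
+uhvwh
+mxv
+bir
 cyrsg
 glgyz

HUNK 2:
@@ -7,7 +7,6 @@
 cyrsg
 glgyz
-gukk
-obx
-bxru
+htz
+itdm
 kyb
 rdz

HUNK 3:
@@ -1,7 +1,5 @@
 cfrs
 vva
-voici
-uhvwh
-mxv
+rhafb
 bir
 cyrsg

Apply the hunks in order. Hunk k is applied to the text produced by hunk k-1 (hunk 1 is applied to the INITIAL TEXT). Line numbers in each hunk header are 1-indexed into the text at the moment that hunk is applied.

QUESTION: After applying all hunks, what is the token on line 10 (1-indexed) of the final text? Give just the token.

Hunk 1: at line 2 remove [oah] add [uhvwh,mxv,bir] -> 13 lines: cfrs vva voici uhvwh mxv bir cyrsg glgyz gukk obx bxru kyb rdz
Hunk 2: at line 7 remove [gukk,obx,bxru] add [htz,itdm] -> 12 lines: cfrs vva voici uhvwh mxv bir cyrsg glgyz htz itdm kyb rdz
Hunk 3: at line 1 remove [voici,uhvwh,mxv] add [rhafb] -> 10 lines: cfrs vva rhafb bir cyrsg glgyz htz itdm kyb rdz
Final line 10: rdz

Answer: rdz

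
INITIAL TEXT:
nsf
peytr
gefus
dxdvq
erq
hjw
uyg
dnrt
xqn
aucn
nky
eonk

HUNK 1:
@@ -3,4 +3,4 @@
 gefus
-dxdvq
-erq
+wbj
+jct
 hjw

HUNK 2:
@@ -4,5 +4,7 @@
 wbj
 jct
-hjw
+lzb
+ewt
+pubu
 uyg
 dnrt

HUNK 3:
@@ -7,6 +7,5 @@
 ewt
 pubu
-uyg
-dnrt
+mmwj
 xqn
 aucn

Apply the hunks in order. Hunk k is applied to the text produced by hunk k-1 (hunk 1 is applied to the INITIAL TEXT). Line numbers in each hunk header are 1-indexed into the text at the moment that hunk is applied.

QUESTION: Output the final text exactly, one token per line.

Answer: nsf
peytr
gefus
wbj
jct
lzb
ewt
pubu
mmwj
xqn
aucn
nky
eonk

Derivation:
Hunk 1: at line 3 remove [dxdvq,erq] add [wbj,jct] -> 12 lines: nsf peytr gefus wbj jct hjw uyg dnrt xqn aucn nky eonk
Hunk 2: at line 4 remove [hjw] add [lzb,ewt,pubu] -> 14 lines: nsf peytr gefus wbj jct lzb ewt pubu uyg dnrt xqn aucn nky eonk
Hunk 3: at line 7 remove [uyg,dnrt] add [mmwj] -> 13 lines: nsf peytr gefus wbj jct lzb ewt pubu mmwj xqn aucn nky eonk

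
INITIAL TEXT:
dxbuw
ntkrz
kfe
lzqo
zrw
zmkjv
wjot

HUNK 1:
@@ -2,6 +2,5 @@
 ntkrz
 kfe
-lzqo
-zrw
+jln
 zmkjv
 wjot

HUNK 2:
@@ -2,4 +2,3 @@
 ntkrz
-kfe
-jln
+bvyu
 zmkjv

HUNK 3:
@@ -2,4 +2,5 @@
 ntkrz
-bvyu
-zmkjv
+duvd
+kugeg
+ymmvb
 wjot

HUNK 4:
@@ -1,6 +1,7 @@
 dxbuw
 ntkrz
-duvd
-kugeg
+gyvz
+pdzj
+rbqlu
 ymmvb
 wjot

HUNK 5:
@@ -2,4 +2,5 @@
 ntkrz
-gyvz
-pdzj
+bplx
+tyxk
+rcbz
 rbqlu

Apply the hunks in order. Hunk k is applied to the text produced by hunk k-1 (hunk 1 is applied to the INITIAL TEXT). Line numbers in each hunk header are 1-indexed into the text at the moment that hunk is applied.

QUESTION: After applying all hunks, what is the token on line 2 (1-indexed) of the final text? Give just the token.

Answer: ntkrz

Derivation:
Hunk 1: at line 2 remove [lzqo,zrw] add [jln] -> 6 lines: dxbuw ntkrz kfe jln zmkjv wjot
Hunk 2: at line 2 remove [kfe,jln] add [bvyu] -> 5 lines: dxbuw ntkrz bvyu zmkjv wjot
Hunk 3: at line 2 remove [bvyu,zmkjv] add [duvd,kugeg,ymmvb] -> 6 lines: dxbuw ntkrz duvd kugeg ymmvb wjot
Hunk 4: at line 1 remove [duvd,kugeg] add [gyvz,pdzj,rbqlu] -> 7 lines: dxbuw ntkrz gyvz pdzj rbqlu ymmvb wjot
Hunk 5: at line 2 remove [gyvz,pdzj] add [bplx,tyxk,rcbz] -> 8 lines: dxbuw ntkrz bplx tyxk rcbz rbqlu ymmvb wjot
Final line 2: ntkrz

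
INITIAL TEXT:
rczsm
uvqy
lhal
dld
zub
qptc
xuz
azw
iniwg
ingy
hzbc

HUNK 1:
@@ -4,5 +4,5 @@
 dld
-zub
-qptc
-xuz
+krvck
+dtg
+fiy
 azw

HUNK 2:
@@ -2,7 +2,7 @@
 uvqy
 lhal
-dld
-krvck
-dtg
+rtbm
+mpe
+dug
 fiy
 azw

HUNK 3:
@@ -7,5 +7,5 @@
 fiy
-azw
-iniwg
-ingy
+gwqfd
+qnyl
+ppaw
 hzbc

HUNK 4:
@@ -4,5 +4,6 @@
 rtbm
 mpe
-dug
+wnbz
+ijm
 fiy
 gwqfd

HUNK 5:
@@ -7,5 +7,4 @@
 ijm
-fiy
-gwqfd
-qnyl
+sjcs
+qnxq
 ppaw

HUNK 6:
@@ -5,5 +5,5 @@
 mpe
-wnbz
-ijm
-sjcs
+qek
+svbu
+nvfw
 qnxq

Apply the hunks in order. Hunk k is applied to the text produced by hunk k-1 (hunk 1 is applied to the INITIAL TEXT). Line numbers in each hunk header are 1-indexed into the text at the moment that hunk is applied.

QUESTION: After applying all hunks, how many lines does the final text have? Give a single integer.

Hunk 1: at line 4 remove [zub,qptc,xuz] add [krvck,dtg,fiy] -> 11 lines: rczsm uvqy lhal dld krvck dtg fiy azw iniwg ingy hzbc
Hunk 2: at line 2 remove [dld,krvck,dtg] add [rtbm,mpe,dug] -> 11 lines: rczsm uvqy lhal rtbm mpe dug fiy azw iniwg ingy hzbc
Hunk 3: at line 7 remove [azw,iniwg,ingy] add [gwqfd,qnyl,ppaw] -> 11 lines: rczsm uvqy lhal rtbm mpe dug fiy gwqfd qnyl ppaw hzbc
Hunk 4: at line 4 remove [dug] add [wnbz,ijm] -> 12 lines: rczsm uvqy lhal rtbm mpe wnbz ijm fiy gwqfd qnyl ppaw hzbc
Hunk 5: at line 7 remove [fiy,gwqfd,qnyl] add [sjcs,qnxq] -> 11 lines: rczsm uvqy lhal rtbm mpe wnbz ijm sjcs qnxq ppaw hzbc
Hunk 6: at line 5 remove [wnbz,ijm,sjcs] add [qek,svbu,nvfw] -> 11 lines: rczsm uvqy lhal rtbm mpe qek svbu nvfw qnxq ppaw hzbc
Final line count: 11

Answer: 11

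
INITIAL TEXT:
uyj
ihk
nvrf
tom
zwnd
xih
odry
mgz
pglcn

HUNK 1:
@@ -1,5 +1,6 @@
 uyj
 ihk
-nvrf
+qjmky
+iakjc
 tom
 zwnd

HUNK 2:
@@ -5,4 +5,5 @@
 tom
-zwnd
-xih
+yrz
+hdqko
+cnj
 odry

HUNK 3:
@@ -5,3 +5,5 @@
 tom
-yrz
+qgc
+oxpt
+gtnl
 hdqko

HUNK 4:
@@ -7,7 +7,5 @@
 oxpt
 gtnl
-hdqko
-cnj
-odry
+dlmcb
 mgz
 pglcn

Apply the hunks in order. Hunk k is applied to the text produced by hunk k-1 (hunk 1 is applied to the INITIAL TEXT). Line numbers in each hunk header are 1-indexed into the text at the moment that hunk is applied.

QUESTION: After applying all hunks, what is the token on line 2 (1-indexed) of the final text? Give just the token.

Hunk 1: at line 1 remove [nvrf] add [qjmky,iakjc] -> 10 lines: uyj ihk qjmky iakjc tom zwnd xih odry mgz pglcn
Hunk 2: at line 5 remove [zwnd,xih] add [yrz,hdqko,cnj] -> 11 lines: uyj ihk qjmky iakjc tom yrz hdqko cnj odry mgz pglcn
Hunk 3: at line 5 remove [yrz] add [qgc,oxpt,gtnl] -> 13 lines: uyj ihk qjmky iakjc tom qgc oxpt gtnl hdqko cnj odry mgz pglcn
Hunk 4: at line 7 remove [hdqko,cnj,odry] add [dlmcb] -> 11 lines: uyj ihk qjmky iakjc tom qgc oxpt gtnl dlmcb mgz pglcn
Final line 2: ihk

Answer: ihk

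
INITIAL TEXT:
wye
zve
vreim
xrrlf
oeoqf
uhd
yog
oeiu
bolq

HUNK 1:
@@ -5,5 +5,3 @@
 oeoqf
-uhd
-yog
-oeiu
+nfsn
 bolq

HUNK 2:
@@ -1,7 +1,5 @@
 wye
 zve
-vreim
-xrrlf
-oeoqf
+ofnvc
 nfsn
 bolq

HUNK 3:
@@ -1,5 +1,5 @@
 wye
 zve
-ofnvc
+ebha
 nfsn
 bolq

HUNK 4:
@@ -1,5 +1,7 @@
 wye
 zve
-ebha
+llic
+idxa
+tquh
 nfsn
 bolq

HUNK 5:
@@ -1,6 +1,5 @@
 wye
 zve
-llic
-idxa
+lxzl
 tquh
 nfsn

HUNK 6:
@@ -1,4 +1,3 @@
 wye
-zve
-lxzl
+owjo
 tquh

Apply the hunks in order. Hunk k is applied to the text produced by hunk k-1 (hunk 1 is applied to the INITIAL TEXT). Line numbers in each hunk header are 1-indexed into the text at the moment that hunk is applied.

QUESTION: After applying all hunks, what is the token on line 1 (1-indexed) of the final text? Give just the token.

Hunk 1: at line 5 remove [uhd,yog,oeiu] add [nfsn] -> 7 lines: wye zve vreim xrrlf oeoqf nfsn bolq
Hunk 2: at line 1 remove [vreim,xrrlf,oeoqf] add [ofnvc] -> 5 lines: wye zve ofnvc nfsn bolq
Hunk 3: at line 1 remove [ofnvc] add [ebha] -> 5 lines: wye zve ebha nfsn bolq
Hunk 4: at line 1 remove [ebha] add [llic,idxa,tquh] -> 7 lines: wye zve llic idxa tquh nfsn bolq
Hunk 5: at line 1 remove [llic,idxa] add [lxzl] -> 6 lines: wye zve lxzl tquh nfsn bolq
Hunk 6: at line 1 remove [zve,lxzl] add [owjo] -> 5 lines: wye owjo tquh nfsn bolq
Final line 1: wye

Answer: wye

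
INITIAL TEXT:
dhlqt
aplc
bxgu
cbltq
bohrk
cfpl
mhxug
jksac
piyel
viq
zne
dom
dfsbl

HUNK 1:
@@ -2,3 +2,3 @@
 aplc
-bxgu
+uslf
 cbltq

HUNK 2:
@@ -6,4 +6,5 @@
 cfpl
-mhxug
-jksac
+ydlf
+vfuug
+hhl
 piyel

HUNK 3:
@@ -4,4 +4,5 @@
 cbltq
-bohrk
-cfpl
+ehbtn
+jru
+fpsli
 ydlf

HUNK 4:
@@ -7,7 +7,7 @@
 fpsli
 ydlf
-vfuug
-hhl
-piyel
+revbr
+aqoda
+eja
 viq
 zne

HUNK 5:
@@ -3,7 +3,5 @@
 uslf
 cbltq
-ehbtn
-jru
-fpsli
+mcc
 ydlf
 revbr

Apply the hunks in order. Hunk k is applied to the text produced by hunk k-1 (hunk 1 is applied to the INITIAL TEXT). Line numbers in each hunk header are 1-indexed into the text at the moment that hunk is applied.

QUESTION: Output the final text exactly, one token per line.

Hunk 1: at line 2 remove [bxgu] add [uslf] -> 13 lines: dhlqt aplc uslf cbltq bohrk cfpl mhxug jksac piyel viq zne dom dfsbl
Hunk 2: at line 6 remove [mhxug,jksac] add [ydlf,vfuug,hhl] -> 14 lines: dhlqt aplc uslf cbltq bohrk cfpl ydlf vfuug hhl piyel viq zne dom dfsbl
Hunk 3: at line 4 remove [bohrk,cfpl] add [ehbtn,jru,fpsli] -> 15 lines: dhlqt aplc uslf cbltq ehbtn jru fpsli ydlf vfuug hhl piyel viq zne dom dfsbl
Hunk 4: at line 7 remove [vfuug,hhl,piyel] add [revbr,aqoda,eja] -> 15 lines: dhlqt aplc uslf cbltq ehbtn jru fpsli ydlf revbr aqoda eja viq zne dom dfsbl
Hunk 5: at line 3 remove [ehbtn,jru,fpsli] add [mcc] -> 13 lines: dhlqt aplc uslf cbltq mcc ydlf revbr aqoda eja viq zne dom dfsbl

Answer: dhlqt
aplc
uslf
cbltq
mcc
ydlf
revbr
aqoda
eja
viq
zne
dom
dfsbl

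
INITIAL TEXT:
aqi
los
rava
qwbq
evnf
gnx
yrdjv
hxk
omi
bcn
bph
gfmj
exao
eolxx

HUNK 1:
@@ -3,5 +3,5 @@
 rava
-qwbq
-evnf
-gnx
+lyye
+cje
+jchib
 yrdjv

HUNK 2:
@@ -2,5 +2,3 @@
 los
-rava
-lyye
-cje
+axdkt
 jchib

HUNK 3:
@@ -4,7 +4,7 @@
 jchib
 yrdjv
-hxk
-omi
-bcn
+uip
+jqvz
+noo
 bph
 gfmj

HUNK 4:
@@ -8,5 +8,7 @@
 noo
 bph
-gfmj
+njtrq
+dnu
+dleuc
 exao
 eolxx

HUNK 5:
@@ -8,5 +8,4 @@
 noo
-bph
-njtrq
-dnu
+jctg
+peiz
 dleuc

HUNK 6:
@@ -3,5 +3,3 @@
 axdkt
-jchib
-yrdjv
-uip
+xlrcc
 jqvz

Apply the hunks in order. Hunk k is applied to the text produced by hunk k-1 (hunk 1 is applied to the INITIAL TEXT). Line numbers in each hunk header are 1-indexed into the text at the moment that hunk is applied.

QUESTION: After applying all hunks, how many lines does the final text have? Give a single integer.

Answer: 11

Derivation:
Hunk 1: at line 3 remove [qwbq,evnf,gnx] add [lyye,cje,jchib] -> 14 lines: aqi los rava lyye cje jchib yrdjv hxk omi bcn bph gfmj exao eolxx
Hunk 2: at line 2 remove [rava,lyye,cje] add [axdkt] -> 12 lines: aqi los axdkt jchib yrdjv hxk omi bcn bph gfmj exao eolxx
Hunk 3: at line 4 remove [hxk,omi,bcn] add [uip,jqvz,noo] -> 12 lines: aqi los axdkt jchib yrdjv uip jqvz noo bph gfmj exao eolxx
Hunk 4: at line 8 remove [gfmj] add [njtrq,dnu,dleuc] -> 14 lines: aqi los axdkt jchib yrdjv uip jqvz noo bph njtrq dnu dleuc exao eolxx
Hunk 5: at line 8 remove [bph,njtrq,dnu] add [jctg,peiz] -> 13 lines: aqi los axdkt jchib yrdjv uip jqvz noo jctg peiz dleuc exao eolxx
Hunk 6: at line 3 remove [jchib,yrdjv,uip] add [xlrcc] -> 11 lines: aqi los axdkt xlrcc jqvz noo jctg peiz dleuc exao eolxx
Final line count: 11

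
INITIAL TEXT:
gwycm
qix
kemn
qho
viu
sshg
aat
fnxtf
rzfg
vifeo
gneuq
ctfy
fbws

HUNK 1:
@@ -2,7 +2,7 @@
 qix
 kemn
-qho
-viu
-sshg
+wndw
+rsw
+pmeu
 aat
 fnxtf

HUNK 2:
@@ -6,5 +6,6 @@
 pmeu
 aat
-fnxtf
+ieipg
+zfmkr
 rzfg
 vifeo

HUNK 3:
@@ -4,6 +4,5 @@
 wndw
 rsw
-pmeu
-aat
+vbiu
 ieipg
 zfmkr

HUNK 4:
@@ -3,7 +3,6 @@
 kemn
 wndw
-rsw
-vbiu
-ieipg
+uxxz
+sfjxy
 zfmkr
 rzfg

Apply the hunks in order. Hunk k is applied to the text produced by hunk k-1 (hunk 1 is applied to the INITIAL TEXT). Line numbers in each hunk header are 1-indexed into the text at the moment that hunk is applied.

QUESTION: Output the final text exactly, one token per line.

Hunk 1: at line 2 remove [qho,viu,sshg] add [wndw,rsw,pmeu] -> 13 lines: gwycm qix kemn wndw rsw pmeu aat fnxtf rzfg vifeo gneuq ctfy fbws
Hunk 2: at line 6 remove [fnxtf] add [ieipg,zfmkr] -> 14 lines: gwycm qix kemn wndw rsw pmeu aat ieipg zfmkr rzfg vifeo gneuq ctfy fbws
Hunk 3: at line 4 remove [pmeu,aat] add [vbiu] -> 13 lines: gwycm qix kemn wndw rsw vbiu ieipg zfmkr rzfg vifeo gneuq ctfy fbws
Hunk 4: at line 3 remove [rsw,vbiu,ieipg] add [uxxz,sfjxy] -> 12 lines: gwycm qix kemn wndw uxxz sfjxy zfmkr rzfg vifeo gneuq ctfy fbws

Answer: gwycm
qix
kemn
wndw
uxxz
sfjxy
zfmkr
rzfg
vifeo
gneuq
ctfy
fbws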